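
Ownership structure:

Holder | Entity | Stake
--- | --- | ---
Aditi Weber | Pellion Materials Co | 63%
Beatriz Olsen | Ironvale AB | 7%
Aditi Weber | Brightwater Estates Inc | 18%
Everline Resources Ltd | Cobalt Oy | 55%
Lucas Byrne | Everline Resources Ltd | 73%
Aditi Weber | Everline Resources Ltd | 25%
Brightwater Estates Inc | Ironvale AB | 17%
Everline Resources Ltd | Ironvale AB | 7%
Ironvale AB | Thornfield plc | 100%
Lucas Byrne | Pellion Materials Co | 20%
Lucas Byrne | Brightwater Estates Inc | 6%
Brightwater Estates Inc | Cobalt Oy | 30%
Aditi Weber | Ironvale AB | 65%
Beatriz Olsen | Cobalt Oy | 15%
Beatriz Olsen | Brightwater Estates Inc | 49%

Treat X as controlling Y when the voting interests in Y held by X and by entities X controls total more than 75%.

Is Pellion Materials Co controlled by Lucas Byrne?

No

Lucas's largest direct stake is 73% in Everline, which does not meet the threshold, so Lucas controls no company.
In Pellion, Lucas's side holds only 20%, not > 75%.
So Lucas does not control Pellion.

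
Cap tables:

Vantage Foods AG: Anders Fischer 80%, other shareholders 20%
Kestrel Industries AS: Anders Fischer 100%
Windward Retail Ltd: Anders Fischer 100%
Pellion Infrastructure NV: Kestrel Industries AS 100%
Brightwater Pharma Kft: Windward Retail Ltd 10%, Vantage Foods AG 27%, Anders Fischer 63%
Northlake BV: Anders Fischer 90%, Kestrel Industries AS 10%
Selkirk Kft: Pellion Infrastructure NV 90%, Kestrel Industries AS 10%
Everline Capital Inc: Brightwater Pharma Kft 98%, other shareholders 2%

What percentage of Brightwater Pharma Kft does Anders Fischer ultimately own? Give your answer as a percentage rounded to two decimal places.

94.60%

Anders reaches Brightwater along 3 paths.
Via Windward: 100% × 10% = 10%.
Via Vantage: 80% × 27% = 21.6%.
Direct stake: 63% = 63%.
Total: 10% + 21.6% + 63% = 94.6%.
Rounded: 94.60%.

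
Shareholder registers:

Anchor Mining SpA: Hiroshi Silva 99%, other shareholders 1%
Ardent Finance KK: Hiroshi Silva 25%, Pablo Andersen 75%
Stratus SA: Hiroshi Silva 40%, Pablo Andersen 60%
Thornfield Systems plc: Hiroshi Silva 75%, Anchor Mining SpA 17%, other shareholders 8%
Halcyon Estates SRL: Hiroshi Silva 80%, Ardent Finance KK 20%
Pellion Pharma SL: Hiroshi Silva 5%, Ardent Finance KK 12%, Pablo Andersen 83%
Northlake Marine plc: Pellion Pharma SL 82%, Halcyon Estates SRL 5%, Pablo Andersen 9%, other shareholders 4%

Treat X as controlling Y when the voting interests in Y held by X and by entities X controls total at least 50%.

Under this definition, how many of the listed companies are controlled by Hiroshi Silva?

3

Hiroshi holds 99% of Anchor, so Hiroshi controls Anchor.
Hiroshi and Anchor together hold 75% + 17% = 92% of Thornfield, so Hiroshi controls Thornfield.
Hiroshi holds 80% of Halcyon, so Hiroshi controls Halcyon.
No other company's threshold is met.
Hiroshi controls 3 companies.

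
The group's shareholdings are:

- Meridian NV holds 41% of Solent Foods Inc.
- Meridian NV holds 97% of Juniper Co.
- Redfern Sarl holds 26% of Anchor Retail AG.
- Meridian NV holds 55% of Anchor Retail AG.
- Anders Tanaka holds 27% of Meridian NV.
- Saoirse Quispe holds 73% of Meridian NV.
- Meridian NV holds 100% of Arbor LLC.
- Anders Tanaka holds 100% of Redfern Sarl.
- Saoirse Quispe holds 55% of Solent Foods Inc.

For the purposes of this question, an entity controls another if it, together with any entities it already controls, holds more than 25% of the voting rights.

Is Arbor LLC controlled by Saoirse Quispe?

Yes

Saoirse holds 73% of Meridian, so Saoirse controls Meridian.
Meridian holds 100% of Arbor, so Saoirse controls Arbor.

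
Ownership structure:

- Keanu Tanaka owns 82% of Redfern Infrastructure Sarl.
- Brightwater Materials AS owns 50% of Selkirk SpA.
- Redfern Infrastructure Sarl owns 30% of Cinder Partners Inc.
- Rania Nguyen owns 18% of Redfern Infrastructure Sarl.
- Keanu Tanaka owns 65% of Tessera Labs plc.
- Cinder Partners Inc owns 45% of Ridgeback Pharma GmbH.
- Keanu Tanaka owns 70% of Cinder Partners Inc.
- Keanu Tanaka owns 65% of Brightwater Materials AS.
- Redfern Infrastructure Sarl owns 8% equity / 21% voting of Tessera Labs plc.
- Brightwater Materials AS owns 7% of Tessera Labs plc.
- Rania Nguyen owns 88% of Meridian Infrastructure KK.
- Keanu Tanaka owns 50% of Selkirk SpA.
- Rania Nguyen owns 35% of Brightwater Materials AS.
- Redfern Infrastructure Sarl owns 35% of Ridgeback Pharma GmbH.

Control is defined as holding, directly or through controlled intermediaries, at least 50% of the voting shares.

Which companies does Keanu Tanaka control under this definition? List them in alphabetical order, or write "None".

Keanu holds 82% of Redfern, so Keanu controls Redfern.
Keanu holds 65% of Brightwater, so Keanu controls Brightwater.
Keanu and Brightwater and Redfern together hold 65% + 7% + 21% = 93% of Tessera, so Keanu controls Tessera.
Redfern and Keanu together hold 30% + 70% = 100% of Cinder, so Keanu controls Cinder.
Redfern and Cinder together hold 35% + 45% = 80% of Ridgeback, so Keanu controls Ridgeback.
Keanu and Brightwater together hold 50% + 50% = 100% of Selkirk, so Keanu controls Selkirk.
No other company's threshold is met.

Brightwater Materials AS, Cinder Partners Inc, Redfern Infrastructure Sarl, Ridgeback Pharma GmbH, Selkirk SpA, Tessera Labs plc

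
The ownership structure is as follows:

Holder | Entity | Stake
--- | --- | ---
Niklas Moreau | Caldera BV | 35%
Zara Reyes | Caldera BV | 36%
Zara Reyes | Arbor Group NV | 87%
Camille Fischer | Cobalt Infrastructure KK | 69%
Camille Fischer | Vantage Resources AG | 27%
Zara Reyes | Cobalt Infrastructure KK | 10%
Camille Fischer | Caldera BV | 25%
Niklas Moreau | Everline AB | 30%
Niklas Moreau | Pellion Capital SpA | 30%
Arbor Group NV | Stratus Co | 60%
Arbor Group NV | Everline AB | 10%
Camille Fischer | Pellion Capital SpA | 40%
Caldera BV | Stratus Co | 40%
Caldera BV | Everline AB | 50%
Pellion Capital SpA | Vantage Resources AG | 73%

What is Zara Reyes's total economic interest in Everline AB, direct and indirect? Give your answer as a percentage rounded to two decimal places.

Zara reaches Everline along 2 paths.
Via Caldera: 36% × 50% = 18%.
Via Arbor: 87% × 10% = 8.7%.
Total: 18% + 8.7% = 26.7%.
Rounded: 26.70%.

26.70%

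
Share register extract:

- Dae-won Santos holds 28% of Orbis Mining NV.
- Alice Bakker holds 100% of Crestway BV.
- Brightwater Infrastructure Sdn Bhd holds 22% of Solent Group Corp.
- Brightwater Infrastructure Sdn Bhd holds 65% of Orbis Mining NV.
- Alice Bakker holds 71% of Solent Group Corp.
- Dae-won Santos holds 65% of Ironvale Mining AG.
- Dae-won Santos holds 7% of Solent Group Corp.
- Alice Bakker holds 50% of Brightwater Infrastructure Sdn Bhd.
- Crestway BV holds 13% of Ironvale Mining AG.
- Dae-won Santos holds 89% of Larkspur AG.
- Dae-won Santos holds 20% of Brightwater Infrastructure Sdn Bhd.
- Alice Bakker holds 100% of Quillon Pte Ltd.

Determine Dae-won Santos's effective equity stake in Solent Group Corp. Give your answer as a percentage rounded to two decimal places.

Dae-won reaches Solent along 2 paths.
Direct stake: 7% = 7%.
Via Brightwater: 20% × 22% = 4.4%.
Total: 7% + 4.4% = 11.4%.
Rounded: 11.40%.

11.40%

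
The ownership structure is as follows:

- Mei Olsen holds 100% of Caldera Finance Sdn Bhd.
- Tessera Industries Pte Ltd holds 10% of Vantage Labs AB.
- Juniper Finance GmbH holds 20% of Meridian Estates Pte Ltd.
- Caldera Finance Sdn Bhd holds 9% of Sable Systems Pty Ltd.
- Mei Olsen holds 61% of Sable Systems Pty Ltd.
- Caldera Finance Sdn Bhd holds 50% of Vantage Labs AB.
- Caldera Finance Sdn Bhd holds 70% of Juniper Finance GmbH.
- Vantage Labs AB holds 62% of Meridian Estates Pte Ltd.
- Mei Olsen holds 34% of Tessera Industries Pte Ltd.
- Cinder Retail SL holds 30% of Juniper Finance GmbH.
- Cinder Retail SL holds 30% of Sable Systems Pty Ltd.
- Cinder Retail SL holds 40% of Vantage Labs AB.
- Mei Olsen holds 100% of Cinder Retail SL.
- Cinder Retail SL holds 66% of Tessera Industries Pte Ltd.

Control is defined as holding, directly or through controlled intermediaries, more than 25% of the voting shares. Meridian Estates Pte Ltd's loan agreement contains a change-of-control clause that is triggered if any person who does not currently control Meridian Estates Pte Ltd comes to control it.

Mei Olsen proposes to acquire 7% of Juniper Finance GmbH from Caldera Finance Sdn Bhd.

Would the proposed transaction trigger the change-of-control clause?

The purchase adds only to Mei's holdings (Caldera's stake shrinks), so Mei is the only person who could newly come to control Meridian.
Mei holds 100% of Cinder, so Mei controls Cinder.
Mei holds 100% of Caldera, so Mei controls Caldera.
Caldera and Cinder together hold 70% + 30% = 100% of Juniper, so Mei controls Juniper.
Cinder and Mei together hold 66% + 34% = 100% of Tessera, so Mei controls Tessera.
Cinder and Caldera and Tessera together hold 40% + 50% + 10% = 100% of Vantage, so Mei controls Vantage.
Juniper and Vantage together hold 20% + 62% = 82% of Meridian, so Mei controls Meridian.
So Mei already controls Meridian before the transaction.
After the purchase, Mei holds 7% of Juniper directly, and Caldera's stake falls to 63%.
Mei controlled Meridian already, so this is not a new person acquiring control; every other person's position is unchanged or reduced.
No new person acquires control, so the clause is not triggered.

No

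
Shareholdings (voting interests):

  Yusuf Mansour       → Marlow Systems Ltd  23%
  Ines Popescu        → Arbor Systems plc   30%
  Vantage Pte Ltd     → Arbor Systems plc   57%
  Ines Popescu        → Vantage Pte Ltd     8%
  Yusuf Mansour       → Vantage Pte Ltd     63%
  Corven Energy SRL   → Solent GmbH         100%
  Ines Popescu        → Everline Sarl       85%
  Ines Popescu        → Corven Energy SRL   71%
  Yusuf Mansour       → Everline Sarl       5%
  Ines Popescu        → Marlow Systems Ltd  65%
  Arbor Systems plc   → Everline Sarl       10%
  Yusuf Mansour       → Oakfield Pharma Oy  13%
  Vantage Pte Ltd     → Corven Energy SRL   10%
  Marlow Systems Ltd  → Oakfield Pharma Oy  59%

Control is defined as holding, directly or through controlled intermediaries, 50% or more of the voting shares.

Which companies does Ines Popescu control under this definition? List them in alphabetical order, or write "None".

Corven Energy SRL, Everline Sarl, Marlow Systems Ltd, Oakfield Pharma Oy, Solent GmbH

Ines holds 65% of Marlow, so Ines controls Marlow.
Marlow holds 59% of Oakfield, so Ines controls Oakfield.
Ines holds 71% of Corven, so Ines controls Corven.
Ines holds 85% of Everline, so Ines controls Everline.
Corven holds 100% of Solent, so Ines controls Solent.
No other company's threshold is met.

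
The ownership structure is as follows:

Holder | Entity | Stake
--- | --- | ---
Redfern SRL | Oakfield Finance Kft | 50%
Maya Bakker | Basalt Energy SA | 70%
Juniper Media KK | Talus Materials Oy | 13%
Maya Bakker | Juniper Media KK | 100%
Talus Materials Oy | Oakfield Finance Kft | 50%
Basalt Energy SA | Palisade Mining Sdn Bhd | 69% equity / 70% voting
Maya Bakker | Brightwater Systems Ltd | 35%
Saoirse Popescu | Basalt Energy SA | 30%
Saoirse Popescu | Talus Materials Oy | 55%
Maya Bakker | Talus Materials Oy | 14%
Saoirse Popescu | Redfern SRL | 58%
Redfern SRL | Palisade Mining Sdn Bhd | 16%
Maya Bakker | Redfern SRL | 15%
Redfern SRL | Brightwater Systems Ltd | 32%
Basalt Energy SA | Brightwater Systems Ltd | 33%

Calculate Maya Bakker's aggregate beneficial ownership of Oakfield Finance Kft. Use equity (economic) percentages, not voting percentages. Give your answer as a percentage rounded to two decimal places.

Maya reaches Oakfield along 3 paths.
Via Redfern: 15% × 50% = 7.5%.
Via Juniper → Talus: 100% × 13% × 50% = 6.5%.
Via Talus: 14% × 50% = 7%.
Total: 7.5% + 6.5% + 7% = 21%.
Rounded: 21.00%.

21.00%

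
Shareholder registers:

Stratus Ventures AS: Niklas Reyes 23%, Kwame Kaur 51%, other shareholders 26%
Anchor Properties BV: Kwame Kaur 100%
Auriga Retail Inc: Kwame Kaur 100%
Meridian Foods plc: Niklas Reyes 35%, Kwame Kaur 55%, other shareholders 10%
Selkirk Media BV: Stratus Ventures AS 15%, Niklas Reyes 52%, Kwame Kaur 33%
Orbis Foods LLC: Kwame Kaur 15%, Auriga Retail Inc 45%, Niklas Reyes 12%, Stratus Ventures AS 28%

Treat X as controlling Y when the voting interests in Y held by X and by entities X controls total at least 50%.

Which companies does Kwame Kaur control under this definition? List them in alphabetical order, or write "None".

Kwame holds 51% of Stratus, so Kwame controls Stratus.
Kwame holds 100% of Anchor, so Kwame controls Anchor.
Kwame holds 100% of Auriga, so Kwame controls Auriga.
Kwame holds 55% of Meridian, so Kwame controls Meridian.
Kwame and Auriga and Stratus together hold 15% + 45% + 28% = 88% of Orbis, so Kwame controls Orbis.
No other company's threshold is met.

Anchor Properties BV, Auriga Retail Inc, Meridian Foods plc, Orbis Foods LLC, Stratus Ventures AS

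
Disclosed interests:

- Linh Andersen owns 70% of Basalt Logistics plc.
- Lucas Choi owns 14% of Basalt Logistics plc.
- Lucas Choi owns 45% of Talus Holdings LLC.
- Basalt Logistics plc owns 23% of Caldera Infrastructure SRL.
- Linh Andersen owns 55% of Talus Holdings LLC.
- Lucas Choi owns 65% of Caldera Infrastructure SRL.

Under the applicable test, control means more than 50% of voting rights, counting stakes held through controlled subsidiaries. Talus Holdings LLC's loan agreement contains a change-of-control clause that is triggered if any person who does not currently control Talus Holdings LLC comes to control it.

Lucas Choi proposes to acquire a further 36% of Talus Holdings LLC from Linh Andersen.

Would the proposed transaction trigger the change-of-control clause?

Yes

The purchase adds only to Lucas's holdings (Linh's stake shrinks), so Lucas is the only person who could newly come to control Talus.
Lucas holds 65% of Caldera, so Lucas controls Caldera.
In Talus, Lucas's side holds only 45%, not > 50%.
So before the transaction, Lucas does not control Talus.
After the purchase, Lucas's direct stake in Talus rises to 45% + 36% = 81%, and Linh's stake falls to 19%.
Lucas holds 81% of Talus, so Lucas controls Talus.
Lucas did not control Talus before and does after, so the clause is triggered.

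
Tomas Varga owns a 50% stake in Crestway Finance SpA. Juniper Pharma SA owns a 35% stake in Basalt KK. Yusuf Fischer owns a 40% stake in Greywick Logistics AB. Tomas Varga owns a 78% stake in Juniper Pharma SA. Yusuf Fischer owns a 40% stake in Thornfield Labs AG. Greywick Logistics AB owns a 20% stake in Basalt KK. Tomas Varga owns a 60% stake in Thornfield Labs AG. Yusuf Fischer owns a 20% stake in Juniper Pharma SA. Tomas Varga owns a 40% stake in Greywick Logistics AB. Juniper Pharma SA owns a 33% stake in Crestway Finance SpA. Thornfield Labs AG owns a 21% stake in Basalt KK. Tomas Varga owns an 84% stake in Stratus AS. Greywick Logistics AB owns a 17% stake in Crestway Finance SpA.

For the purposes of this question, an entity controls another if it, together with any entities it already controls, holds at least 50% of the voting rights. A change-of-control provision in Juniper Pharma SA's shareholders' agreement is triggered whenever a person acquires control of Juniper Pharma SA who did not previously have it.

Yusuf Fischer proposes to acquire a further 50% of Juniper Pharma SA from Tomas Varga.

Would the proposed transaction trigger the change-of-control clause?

The purchase adds only to Yusuf's holdings (Tomas's stake shrinks), so Yusuf is the only person who could newly come to control Juniper.
Yusuf's largest direct stake is 40% in Thornfield, which does not meet the threshold, so Yusuf controls no company.
In Juniper, Yusuf's side holds only 20%, not ≥ 50%.
So before the transaction, Yusuf does not control Juniper.
After the purchase, Yusuf's direct stake in Juniper rises to 20% + 50% = 70%, and Tomas's stake falls to 28%.
Yusuf holds 70% of Juniper, so Yusuf controls Juniper.
Yusuf did not control Juniper before and does after, so the clause is triggered.

Yes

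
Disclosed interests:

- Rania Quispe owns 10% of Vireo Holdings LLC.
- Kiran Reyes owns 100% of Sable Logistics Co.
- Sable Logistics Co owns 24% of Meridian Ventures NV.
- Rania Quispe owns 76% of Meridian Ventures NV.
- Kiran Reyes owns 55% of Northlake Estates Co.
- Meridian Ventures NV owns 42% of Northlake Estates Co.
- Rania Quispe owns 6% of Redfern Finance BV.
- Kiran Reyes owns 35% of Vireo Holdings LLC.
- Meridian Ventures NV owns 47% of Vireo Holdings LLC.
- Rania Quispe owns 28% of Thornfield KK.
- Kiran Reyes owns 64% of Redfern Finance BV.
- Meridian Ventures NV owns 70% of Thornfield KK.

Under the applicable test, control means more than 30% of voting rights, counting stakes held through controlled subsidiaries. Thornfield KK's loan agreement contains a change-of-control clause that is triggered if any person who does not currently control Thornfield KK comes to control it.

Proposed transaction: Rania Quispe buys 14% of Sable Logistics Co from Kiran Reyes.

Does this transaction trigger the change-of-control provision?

No

The purchase adds only to Rania's holdings (Kiran's stake shrinks), so Rania is the only person who could newly come to control Thornfield.
Rania holds 76% of Meridian, so Rania controls Meridian.
Meridian and Rania together hold 70% + 28% = 98% of Thornfield, so Rania controls Thornfield.
So Rania already controls Thornfield before the transaction.
After the purchase, Rania holds 14% of Sable directly, and Kiran's stake falls to 86%.
Rania controlled Thornfield already, so this is not a new person acquiring control; every other person's position is unchanged or reduced.
No new person acquires control, so the clause is not triggered.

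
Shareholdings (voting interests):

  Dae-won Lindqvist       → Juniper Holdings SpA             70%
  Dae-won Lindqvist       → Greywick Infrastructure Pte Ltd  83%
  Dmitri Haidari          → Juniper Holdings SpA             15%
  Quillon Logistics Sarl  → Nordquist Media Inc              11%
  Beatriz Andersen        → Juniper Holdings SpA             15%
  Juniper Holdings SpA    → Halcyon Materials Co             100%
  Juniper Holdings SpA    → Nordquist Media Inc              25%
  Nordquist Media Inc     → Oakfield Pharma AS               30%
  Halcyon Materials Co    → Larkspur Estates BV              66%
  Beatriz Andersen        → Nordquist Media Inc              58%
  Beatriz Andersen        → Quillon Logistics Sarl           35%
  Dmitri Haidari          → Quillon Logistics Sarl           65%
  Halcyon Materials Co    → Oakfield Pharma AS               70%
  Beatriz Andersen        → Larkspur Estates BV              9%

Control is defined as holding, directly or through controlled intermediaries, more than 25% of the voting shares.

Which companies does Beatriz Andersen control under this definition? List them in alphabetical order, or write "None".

Beatriz holds 35% of Quillon, so Beatriz controls Quillon.
Beatriz and Quillon together hold 58% + 11% = 69% of Nordquist, so Beatriz controls Nordquist.
Nordquist holds 30% of Oakfield, so Beatriz controls Oakfield.
No other company's threshold is met.

Nordquist Media Inc, Oakfield Pharma AS, Quillon Logistics Sarl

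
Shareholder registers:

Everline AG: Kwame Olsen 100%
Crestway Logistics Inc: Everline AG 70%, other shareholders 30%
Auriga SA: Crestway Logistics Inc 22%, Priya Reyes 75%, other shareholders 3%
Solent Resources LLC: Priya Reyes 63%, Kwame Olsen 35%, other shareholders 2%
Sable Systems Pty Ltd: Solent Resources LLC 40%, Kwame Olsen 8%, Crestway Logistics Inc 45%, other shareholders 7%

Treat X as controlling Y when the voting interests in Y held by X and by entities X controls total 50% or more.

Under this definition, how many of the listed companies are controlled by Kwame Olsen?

Kwame holds 100% of Everline, so Kwame controls Everline.
Everline holds 70% of Crestway, so Kwame controls Crestway.
Kwame and Crestway together hold 8% + 45% = 53% of Sable, so Kwame controls Sable.
No other company's threshold is met.
Kwame controls 3 companies.

3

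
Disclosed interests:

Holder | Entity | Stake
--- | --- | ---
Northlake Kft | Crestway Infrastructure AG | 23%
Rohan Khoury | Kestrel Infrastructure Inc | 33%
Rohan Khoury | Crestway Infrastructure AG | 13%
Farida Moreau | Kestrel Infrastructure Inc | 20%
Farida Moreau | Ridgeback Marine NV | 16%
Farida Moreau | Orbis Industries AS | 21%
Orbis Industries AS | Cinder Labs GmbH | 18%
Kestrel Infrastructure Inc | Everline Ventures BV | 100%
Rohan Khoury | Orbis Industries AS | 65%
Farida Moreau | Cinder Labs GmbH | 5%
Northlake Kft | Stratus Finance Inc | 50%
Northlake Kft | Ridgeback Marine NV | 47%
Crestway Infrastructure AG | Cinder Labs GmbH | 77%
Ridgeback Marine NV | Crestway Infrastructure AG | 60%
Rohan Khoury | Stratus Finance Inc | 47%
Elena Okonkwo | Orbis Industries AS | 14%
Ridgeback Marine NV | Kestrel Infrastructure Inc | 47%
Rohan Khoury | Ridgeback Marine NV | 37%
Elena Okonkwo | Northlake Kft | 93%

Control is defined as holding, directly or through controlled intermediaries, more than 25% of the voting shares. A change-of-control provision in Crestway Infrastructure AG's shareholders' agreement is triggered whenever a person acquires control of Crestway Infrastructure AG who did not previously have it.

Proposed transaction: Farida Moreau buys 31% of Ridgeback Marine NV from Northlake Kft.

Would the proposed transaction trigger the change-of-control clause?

The purchase adds only to Farida's holdings (Northlake's stake shrinks), so Farida is the only person who could newly come to control Crestway.
Farida's largest direct stake is 21% in Orbis, which does not meet the threshold, so Farida controls no company.
Neither Farida nor any entity Farida controls holds any voting interest in Crestway.
So before the transaction, Farida does not control Crestway.
After the purchase, Farida's direct stake in Ridgeback rises to 16% + 31% = 47%, and Northlake's stake falls to 16%.
Farida holds 47% of Ridgeback, so Farida controls Ridgeback.
Ridgeback holds 60% of Crestway, so Farida controls Crestway.
Farida did not control Crestway before and does after, so the clause is triggered.

Yes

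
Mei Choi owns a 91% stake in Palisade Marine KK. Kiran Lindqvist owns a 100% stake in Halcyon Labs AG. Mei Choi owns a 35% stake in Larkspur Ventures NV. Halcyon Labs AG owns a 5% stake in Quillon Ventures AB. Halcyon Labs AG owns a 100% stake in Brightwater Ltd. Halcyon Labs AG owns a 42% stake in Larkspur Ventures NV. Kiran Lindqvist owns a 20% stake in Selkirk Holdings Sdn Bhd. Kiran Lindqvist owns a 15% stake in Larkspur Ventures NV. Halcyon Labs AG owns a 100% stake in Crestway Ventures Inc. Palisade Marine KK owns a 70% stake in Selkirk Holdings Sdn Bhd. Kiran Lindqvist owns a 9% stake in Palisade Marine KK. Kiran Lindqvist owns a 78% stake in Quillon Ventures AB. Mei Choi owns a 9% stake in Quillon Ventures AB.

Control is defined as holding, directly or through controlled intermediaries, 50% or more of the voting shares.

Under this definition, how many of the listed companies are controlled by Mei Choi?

Mei holds 91% of Palisade, so Mei controls Palisade.
Palisade holds 70% of Selkirk, so Mei controls Selkirk.
No other company's threshold is met.
Mei controls 2 companies.

2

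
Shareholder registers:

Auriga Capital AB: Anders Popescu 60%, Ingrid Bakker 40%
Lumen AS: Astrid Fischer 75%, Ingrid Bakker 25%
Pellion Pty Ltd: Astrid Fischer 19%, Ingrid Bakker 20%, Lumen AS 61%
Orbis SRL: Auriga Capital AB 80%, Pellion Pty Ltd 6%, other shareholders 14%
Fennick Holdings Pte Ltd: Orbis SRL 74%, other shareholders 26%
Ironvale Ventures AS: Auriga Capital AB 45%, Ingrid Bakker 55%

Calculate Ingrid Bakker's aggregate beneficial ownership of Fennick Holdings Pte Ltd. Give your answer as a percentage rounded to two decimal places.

25.25%

Ingrid reaches Fennick along 3 paths.
Via Auriga → Orbis: 40% × 80% × 74% = 23.68%.
Via Pellion → Orbis: 20% × 6% × 74% = 0.888%.
Via Lumen → Pellion → Orbis: 25% × 61% × 6% × 74% = 0.6771%.
Total: 23.68% + 0.888% + 0.6771% = 25.2451%.
Rounded: 25.25%.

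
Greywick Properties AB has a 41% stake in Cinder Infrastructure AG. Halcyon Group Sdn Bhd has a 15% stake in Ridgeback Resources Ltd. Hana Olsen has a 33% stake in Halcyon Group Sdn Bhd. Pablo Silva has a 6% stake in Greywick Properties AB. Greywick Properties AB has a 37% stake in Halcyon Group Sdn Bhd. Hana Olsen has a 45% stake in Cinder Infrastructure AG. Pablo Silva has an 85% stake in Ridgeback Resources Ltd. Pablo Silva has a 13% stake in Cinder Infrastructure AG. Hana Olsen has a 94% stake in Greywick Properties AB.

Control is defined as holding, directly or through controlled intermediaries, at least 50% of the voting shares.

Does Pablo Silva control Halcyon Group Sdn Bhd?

Pablo holds 85% of Ridgeback, so Pablo controls Ridgeback.
Neither Pablo nor any entity Pablo controls holds any voting interest in Halcyon.
So Pablo does not control Halcyon.

No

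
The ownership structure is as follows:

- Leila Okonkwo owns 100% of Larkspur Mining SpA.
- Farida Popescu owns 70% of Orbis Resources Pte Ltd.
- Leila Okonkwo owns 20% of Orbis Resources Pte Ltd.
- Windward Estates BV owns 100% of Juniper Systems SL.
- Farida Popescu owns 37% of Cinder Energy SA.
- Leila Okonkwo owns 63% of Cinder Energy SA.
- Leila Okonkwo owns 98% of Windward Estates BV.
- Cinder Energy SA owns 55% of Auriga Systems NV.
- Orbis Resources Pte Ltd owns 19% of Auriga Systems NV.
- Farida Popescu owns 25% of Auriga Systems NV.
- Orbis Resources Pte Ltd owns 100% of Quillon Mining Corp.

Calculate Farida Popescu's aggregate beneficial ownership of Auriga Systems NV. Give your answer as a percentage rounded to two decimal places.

Farida reaches Auriga along 3 paths.
Via Cinder: 37% × 55% = 20.35%.
Via Orbis: 70% × 19% = 13.3%.
Direct stake: 25% = 25%.
Total: 20.35% + 13.3% + 25% = 58.65%.

58.65%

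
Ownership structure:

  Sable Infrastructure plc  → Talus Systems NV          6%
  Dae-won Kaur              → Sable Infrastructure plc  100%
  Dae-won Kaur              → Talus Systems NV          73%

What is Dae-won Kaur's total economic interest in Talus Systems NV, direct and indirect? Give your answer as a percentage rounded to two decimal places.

79.00%

Dae-won reaches Talus along 2 paths.
Via Sable: 100% × 6% = 6%.
Direct stake: 73% = 73%.
Total: 6% + 73% = 79%.
Rounded: 79.00%.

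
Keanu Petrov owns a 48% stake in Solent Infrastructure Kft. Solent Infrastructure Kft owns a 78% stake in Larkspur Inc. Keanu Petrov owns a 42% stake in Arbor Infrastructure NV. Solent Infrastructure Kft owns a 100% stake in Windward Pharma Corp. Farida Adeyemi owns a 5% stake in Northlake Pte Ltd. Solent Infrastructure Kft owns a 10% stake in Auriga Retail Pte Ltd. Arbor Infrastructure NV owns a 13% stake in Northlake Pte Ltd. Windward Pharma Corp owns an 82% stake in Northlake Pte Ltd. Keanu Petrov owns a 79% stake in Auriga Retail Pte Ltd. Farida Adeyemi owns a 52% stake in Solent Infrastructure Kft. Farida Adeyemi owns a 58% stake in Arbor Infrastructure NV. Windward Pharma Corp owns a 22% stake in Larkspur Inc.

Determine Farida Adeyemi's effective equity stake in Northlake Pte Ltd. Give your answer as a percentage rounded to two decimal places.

Farida reaches Northlake along 3 paths.
Direct stake: 5% = 5%.
Via Arbor: 58% × 13% = 7.54%.
Via Solent → Windward: 52% × 100% × 82% = 42.64%.
Total: 5% + 7.54% + 42.64% = 55.18%.

55.18%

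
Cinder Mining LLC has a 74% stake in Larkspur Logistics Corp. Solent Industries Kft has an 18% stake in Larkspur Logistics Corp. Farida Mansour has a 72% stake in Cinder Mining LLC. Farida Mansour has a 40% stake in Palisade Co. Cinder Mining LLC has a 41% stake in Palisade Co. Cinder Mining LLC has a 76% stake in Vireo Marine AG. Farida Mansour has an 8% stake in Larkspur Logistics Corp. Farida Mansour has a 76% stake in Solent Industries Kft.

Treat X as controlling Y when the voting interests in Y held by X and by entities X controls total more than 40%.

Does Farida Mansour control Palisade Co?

Farida holds 72% of Cinder, so Farida controls Cinder.
Farida and Cinder together hold 40% + 41% = 81% of Palisade, so Farida controls Palisade.

Yes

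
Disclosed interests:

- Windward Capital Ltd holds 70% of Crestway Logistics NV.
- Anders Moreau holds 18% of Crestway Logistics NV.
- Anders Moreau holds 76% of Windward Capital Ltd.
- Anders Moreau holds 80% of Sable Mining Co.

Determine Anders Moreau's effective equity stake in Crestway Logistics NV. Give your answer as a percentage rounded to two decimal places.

71.20%

Anders reaches Crestway along 2 paths.
Via Windward: 76% × 70% = 53.2%.
Direct stake: 18% = 18%.
Total: 53.2% + 18% = 71.2%.
Rounded: 71.20%.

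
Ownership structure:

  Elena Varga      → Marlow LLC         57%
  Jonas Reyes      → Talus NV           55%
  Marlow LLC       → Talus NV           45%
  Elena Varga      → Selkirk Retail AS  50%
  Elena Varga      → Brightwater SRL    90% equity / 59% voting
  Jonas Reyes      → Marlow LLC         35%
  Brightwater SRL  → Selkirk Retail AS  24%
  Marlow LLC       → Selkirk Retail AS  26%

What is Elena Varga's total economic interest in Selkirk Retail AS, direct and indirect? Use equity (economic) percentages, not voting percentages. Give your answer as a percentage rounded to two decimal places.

Elena reaches Selkirk along 3 paths.
Direct stake: 50% = 50%.
Via Marlow: 57% × 26% = 14.82%.
Via Brightwater: 90% × 24% = 21.6%.
Total: 50% + 14.82% + 21.6% = 86.42%.

86.42%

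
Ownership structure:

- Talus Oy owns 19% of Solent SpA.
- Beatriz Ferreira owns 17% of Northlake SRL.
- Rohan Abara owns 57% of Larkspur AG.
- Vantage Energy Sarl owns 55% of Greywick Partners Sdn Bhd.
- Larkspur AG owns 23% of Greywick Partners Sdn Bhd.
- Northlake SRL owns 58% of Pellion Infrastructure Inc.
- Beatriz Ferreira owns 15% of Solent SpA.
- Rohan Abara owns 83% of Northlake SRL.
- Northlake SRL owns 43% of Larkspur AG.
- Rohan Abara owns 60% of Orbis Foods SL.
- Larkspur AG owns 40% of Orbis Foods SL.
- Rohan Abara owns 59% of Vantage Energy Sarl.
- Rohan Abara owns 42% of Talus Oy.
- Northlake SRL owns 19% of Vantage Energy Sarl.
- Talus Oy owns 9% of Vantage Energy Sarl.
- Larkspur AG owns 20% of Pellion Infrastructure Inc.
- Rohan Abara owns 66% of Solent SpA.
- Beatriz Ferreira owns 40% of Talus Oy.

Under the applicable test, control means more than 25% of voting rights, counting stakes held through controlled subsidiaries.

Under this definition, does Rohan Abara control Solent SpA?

Yes

Rohan holds 42% of Talus, so Rohan controls Talus.
Talus and Rohan together hold 19% + 66% = 85% of Solent, so Rohan controls Solent.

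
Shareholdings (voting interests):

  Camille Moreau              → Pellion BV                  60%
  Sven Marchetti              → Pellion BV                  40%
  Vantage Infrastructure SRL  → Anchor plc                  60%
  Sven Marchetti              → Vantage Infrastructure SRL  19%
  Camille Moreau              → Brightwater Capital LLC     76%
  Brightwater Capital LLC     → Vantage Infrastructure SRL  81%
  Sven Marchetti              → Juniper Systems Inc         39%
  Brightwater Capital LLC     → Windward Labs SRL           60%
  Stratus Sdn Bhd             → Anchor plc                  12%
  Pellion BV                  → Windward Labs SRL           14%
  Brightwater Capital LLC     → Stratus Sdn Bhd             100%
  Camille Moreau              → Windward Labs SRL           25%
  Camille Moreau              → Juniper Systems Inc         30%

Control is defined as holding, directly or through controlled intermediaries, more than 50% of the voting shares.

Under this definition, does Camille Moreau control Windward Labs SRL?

Yes

Camille holds 76% of Brightwater, so Camille controls Brightwater.
Camille holds 60% of Pellion, so Camille controls Pellion.
Pellion and Camille and Brightwater together hold 14% + 25% + 60% = 99% of Windward, so Camille controls Windward.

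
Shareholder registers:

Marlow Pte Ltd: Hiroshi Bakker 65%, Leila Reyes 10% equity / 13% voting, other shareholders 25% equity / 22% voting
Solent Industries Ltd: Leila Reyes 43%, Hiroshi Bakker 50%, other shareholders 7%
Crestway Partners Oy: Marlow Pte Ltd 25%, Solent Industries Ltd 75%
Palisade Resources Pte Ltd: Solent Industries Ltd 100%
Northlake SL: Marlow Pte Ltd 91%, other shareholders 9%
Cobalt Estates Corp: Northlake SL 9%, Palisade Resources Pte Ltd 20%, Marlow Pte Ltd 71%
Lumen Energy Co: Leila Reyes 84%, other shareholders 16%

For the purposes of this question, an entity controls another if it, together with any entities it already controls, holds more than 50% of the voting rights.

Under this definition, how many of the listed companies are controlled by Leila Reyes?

Leila holds 84% of Lumen, so Leila controls Lumen.
No other company's threshold is met.
Leila controls 1 company.

1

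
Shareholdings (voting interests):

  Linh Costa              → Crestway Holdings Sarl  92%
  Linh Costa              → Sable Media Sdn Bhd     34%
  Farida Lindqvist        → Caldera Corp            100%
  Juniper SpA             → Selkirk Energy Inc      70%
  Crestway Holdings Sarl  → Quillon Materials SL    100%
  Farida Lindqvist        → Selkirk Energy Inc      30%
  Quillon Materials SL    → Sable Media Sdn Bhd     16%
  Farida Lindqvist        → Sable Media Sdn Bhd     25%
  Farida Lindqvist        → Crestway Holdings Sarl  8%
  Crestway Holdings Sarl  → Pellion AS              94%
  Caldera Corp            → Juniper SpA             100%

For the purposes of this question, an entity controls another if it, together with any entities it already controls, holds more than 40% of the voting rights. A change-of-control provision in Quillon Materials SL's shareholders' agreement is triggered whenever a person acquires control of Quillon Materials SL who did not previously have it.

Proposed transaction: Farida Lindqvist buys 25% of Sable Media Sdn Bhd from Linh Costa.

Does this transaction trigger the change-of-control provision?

The purchase adds only to Farida's holdings (Linh's stake shrinks), so Farida is the only person who could newly come to control Quillon.
Farida holds 100% of Caldera, so Farida controls Caldera.
Caldera holds 100% of Juniper, so Farida controls Juniper.
Farida and Juniper together hold 30% + 70% = 100% of Selkirk, so Farida controls Selkirk.
Neither Farida nor any entity Farida controls holds any voting interest in Quillon.
So before the transaction, Farida does not control Quillon.
After the purchase, Farida's direct stake in Sable rises to 25% + 25% = 50%, and Linh's stake falls to 9%.
Farida holds 50% of Sable, so Farida controls Sable.
After the transaction, neither Farida nor any entity Farida controls holds a voting interest in Quillon, so Farida still does not control it.
No new person acquires control, so the clause is not triggered.

No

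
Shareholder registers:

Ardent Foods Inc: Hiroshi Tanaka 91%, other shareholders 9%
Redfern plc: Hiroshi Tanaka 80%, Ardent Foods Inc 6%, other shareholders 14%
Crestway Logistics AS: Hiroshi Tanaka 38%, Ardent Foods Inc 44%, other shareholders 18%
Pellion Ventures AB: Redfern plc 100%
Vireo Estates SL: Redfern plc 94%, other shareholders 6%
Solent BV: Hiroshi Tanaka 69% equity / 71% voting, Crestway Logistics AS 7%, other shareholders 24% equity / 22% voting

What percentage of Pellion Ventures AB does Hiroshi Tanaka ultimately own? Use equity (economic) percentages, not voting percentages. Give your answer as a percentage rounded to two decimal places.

Hiroshi reaches Pellion along 2 paths.
Via Redfern: 80% × 100% = 80%.
Via Ardent → Redfern: 91% × 6% × 100% = 5.46%.
Total: 80% + 5.46% = 85.46%.

85.46%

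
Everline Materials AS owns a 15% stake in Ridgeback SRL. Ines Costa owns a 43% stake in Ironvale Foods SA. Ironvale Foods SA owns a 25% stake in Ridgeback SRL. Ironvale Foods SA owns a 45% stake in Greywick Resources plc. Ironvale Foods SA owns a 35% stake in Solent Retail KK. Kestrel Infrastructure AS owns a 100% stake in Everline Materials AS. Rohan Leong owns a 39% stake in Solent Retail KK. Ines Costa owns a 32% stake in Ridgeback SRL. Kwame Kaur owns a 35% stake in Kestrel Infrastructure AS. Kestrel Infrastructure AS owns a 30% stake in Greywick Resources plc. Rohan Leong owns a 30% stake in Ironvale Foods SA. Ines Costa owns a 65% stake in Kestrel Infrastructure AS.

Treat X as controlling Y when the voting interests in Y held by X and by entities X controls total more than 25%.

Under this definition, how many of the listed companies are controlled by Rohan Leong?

Rohan holds 30% of Ironvale, so Rohan controls Ironvale.
Rohan and Ironvale together hold 39% + 35% = 74% of Solent, so Rohan controls Solent.
Ironvale holds 45% of Greywick, so Rohan controls Greywick.
No other company's threshold is met.
Rohan controls 3 companies.

3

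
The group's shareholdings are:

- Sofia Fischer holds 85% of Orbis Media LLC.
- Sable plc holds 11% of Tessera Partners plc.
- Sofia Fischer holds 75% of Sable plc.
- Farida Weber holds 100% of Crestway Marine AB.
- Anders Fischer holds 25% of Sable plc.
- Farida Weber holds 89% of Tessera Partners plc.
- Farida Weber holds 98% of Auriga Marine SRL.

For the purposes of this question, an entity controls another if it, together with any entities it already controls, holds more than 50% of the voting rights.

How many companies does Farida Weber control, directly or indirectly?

3

Farida holds 98% of Auriga, so Farida controls Auriga.
Farida holds 100% of Crestway, so Farida controls Crestway.
Farida holds 89% of Tessera, so Farida controls Tessera.
No other company's threshold is met.
Farida controls 3 companies.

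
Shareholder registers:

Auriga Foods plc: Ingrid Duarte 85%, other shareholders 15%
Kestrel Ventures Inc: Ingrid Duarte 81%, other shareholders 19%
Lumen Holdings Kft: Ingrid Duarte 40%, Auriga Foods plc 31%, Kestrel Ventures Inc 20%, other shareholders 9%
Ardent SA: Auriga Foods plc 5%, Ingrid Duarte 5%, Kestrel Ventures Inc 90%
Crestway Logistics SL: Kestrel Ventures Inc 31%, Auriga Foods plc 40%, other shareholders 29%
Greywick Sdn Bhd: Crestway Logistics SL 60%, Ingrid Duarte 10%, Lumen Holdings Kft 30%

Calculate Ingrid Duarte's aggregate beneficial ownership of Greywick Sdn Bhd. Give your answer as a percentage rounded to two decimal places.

Ingrid reaches Greywick along 6 paths.
Via Kestrel → Crestway: 81% × 31% × 60% = 15.066%.
Via Auriga → Crestway: 85% × 40% × 60% = 20.4%.
Direct stake: 10% = 10%.
Via Lumen: 40% × 30% = 12%.
Via Auriga → Lumen: 85% × 31% × 30% = 7.905%.
Via Kestrel → Lumen: 81% × 20% × 30% = 4.86%.
Total: 15.066% + 20.4% + 10% + 12% + 7.905% + 4.86% = 70.231%.
Rounded: 70.23%.

70.23%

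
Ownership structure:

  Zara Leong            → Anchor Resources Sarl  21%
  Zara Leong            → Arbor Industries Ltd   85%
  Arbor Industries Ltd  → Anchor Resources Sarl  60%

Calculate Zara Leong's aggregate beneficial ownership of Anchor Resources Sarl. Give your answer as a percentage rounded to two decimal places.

Zara reaches Anchor along 2 paths.
Direct stake: 21% = 21%.
Via Arbor: 85% × 60% = 51%.
Total: 21% + 51% = 72%.
Rounded: 72.00%.

72.00%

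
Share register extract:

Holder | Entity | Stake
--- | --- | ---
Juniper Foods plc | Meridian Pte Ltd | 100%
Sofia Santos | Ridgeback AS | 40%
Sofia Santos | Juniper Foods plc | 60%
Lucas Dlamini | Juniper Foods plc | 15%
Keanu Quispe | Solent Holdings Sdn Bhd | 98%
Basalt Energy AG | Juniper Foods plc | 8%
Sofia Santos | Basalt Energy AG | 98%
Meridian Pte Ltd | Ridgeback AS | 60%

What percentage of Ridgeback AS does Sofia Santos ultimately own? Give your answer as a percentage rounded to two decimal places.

Sofia reaches Ridgeback along 3 paths.
Via Basalt → Juniper → Meridian: 98% × 8% × 100% × 60% = 4.704%.
Via Juniper → Meridian: 60% × 100% × 60% = 36%.
Direct stake: 40% = 40%.
Total: 4.704% + 36% + 40% = 80.704%.
Rounded: 80.70%.

80.70%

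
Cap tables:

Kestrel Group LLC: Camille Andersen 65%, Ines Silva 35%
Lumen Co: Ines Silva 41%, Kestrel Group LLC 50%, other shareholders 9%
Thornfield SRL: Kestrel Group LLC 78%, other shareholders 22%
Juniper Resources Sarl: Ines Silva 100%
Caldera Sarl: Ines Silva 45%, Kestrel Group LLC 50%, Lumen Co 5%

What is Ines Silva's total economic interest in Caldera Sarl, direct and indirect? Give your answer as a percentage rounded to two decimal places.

Ines reaches Caldera along 4 paths.
Direct stake: 45% = 45%.
Via Kestrel: 35% × 50% = 17.5%.
Via Lumen: 41% × 5% = 2.05%.
Via Kestrel → Lumen: 35% × 50% × 5% = 0.875%.
Total: 45% + 17.5% + 2.05% + 0.875% = 65.425%.
Rounded: 65.43%.

65.43%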